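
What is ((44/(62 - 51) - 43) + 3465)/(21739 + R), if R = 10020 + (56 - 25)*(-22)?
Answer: 1142/10359 ≈ 0.11024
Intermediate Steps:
R = 9338 (R = 10020 + 31*(-22) = 10020 - 682 = 9338)
((44/(62 - 51) - 43) + 3465)/(21739 + R) = ((44/(62 - 51) - 43) + 3465)/(21739 + 9338) = ((44/11 - 43) + 3465)/31077 = (((1/11)*44 - 43) + 3465)*(1/31077) = ((4 - 43) + 3465)*(1/31077) = (-39 + 3465)*(1/31077) = 3426*(1/31077) = 1142/10359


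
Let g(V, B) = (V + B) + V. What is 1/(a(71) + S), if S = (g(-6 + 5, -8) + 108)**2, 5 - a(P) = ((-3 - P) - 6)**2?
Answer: 1/3209 ≈ 0.00031162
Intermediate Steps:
a(P) = 5 - (-9 - P)**2 (a(P) = 5 - ((-3 - P) - 6)**2 = 5 - (-9 - P)**2)
g(V, B) = B + 2*V (g(V, B) = (B + V) + V = B + 2*V)
S = 9604 (S = ((-8 + 2*(-6 + 5)) + 108)**2 = ((-8 + 2*(-1)) + 108)**2 = ((-8 - 2) + 108)**2 = (-10 + 108)**2 = 98**2 = 9604)
1/(a(71) + S) = 1/((5 - (9 + 71)**2) + 9604) = 1/((5 - 1*80**2) + 9604) = 1/((5 - 1*6400) + 9604) = 1/((5 - 6400) + 9604) = 1/(-6395 + 9604) = 1/3209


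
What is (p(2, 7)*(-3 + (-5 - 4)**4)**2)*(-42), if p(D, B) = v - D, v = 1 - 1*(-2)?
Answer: -1806309288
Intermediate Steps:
v = 3 (v = 1 + 2 = 3)
p(D, B) = 3 - D
(p(2, 7)*(-3 + (-5 - 4)**4)**2)*(-42) = ((3 - 1*2)*(-3 + (-5 - 4)**4)**2)*(-42) = ((3 - 2)*(-3 + (-9)**4)**2)*(-42) = (1*(-3 + 6561)**2)*(-42) = (1*6558**2)*(-42) = (1*43007364)*(-42) = 43007364*(-42) = -1806309288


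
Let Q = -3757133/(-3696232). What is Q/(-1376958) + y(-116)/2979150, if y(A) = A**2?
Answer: 3804104192438877/842363967751886800 ≈ 0.0045160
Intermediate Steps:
Q = 3757133/3696232 (Q = -3757133*(-1/3696232) = 3757133/3696232 ≈ 1.0165)
Q/(-1376958) + y(-116)/2979150 = (3757133/3696232)/(-1376958) + (-116)**2/2979150 = (3757133/3696232)*(-1/1376958) + 13456*(1/2979150) = -3757133/5089556222256 + 6728/1489575 = 3804104192438877/842363967751886800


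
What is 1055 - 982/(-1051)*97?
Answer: 1204059/1051 ≈ 1145.6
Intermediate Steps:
1055 - 982/(-1051)*97 = 1055 - 982*(-1/1051)*97 = 1055 + (982/1051)*97 = 1055 + 95254/1051 = 1204059/1051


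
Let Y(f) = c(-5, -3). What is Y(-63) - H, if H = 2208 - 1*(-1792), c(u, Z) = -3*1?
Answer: -4003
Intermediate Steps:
c(u, Z) = -3
Y(f) = -3
H = 4000 (H = 2208 + 1792 = 4000)
Y(-63) - H = -3 - 1*4000 = -3 - 4000 = -4003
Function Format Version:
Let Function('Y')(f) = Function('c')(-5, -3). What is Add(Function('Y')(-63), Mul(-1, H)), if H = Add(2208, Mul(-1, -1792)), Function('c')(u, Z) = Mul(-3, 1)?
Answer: -4003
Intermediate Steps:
Function('c')(u, Z) = -3
Function('Y')(f) = -3
H = 4000 (H = Add(2208, 1792) = 4000)
Add(Function('Y')(-63), Mul(-1, H)) = Add(-3, Mul(-1, 4000)) = Add(-3, -4000) = -4003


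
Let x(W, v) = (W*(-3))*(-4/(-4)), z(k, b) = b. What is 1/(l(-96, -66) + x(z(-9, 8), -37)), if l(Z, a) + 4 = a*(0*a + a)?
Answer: 1/4328 ≈ 0.00023105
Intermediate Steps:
l(Z, a) = -4 + a² (l(Z, a) = -4 + a*(0*a + a) = -4 + a*(0 + a) = -4 + a*a = -4 + a²)
x(W, v) = -3*W (x(W, v) = (-3*W)*(-4*(-¼)) = -3*W*1 = -3*W)
1/(l(-96, -66) + x(z(-9, 8), -37)) = 1/((-4 + (-66)²) - 3*8) = 1/((-4 + 4356) - 24) = 1/(4352 - 24) = 1/4328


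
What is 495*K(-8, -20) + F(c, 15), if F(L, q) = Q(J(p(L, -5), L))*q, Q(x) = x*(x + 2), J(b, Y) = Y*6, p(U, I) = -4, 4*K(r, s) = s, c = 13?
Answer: 91125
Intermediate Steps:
K(r, s) = s/4
J(b, Y) = 6*Y
Q(x) = x*(2 + x)
F(L, q) = 6*L*q*(2 + 6*L) (F(L, q) = ((6*L)*(2 + 6*L))*q = (6*L*(2 + 6*L))*q = 6*L*q*(2 + 6*L))
495*K(-8, -20) + F(c, 15) = 495*((¼)*(-20)) + 12*13*15*(1 + 3*13) = 495*(-5) + 12*13*15*(1 + 39) = -2475 + 12*13*15*40 = -2475 + 93600 = 91125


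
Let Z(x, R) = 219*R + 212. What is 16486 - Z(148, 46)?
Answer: 6200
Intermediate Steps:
Z(x, R) = 212 + 219*R
16486 - Z(148, 46) = 16486 - (212 + 219*46) = 16486 - (212 + 10074) = 16486 - 1*10286 = 16486 - 10286 = 6200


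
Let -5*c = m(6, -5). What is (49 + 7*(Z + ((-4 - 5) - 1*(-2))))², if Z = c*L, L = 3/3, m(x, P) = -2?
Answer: 196/25 ≈ 7.8400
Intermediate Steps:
c = ⅖ (c = -⅕*(-2) = ⅖ ≈ 0.40000)
L = 1 (L = 3*(⅓) = 1)
Z = ⅖ (Z = (⅖)*1 = ⅖ ≈ 0.40000)
(49 + 7*(Z + ((-4 - 5) - 1*(-2))))² = (49 + 7*(⅖ + ((-4 - 5) - 1*(-2))))² = (49 + 7*(⅖ + (-9 + 2)))² = (49 + 7*(⅖ - 7))² = (49 + 7*(-33/5))² = (49 - 231/5)² = (14/5)² = 196/25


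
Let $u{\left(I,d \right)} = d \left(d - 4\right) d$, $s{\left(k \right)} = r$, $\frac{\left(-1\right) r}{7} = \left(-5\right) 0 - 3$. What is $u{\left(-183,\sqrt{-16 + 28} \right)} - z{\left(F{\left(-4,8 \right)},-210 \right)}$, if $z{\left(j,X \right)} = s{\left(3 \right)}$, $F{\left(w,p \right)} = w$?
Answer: $-69 + 24 \sqrt{3} \approx -27.431$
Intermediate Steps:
$r = 21$ ($r = - 7 \left(\left(-5\right) 0 - 3\right) = - 7 \left(0 - 3\right) = \left(-7\right) \left(-3\right) = 21$)
$s{\left(k \right)} = 21$
$u{\left(I,d \right)} = d^{2} \left(-4 + d\right)$ ($u{\left(I,d \right)} = d \left(-4 + d\right) d = d^{2} \left(-4 + d\right)$)
$z{\left(j,X \right)} = 21$
$u{\left(-183,\sqrt{-16 + 28} \right)} - z{\left(F{\left(-4,8 \right)},-210 \right)} = \left(\sqrt{-16 + 28}\right)^{2} \left(-4 + \sqrt{-16 + 28}\right) - 21 = \left(\sqrt{12}\right)^{2} \left(-4 + \sqrt{12}\right) - 21 = \left(2 \sqrt{3}\right)^{2} \left(-4 + 2 \sqrt{3}\right) - 21 = 12 \left(-4 + 2 \sqrt{3}\right) - 21 = \left(-48 + 24 \sqrt{3}\right) - 21 = -69 + 24 \sqrt{3}$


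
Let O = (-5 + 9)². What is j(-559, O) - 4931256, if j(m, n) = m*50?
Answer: -4959206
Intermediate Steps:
O = 16 (O = 4² = 16)
j(m, n) = 50*m
j(-559, O) - 4931256 = 50*(-559) - 4931256 = -27950 - 4931256 = -4959206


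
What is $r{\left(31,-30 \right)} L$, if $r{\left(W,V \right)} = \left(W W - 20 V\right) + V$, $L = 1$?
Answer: $1531$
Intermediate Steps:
$r{\left(W,V \right)} = W^{2} - 19 V$ ($r{\left(W,V \right)} = \left(W^{2} - 20 V\right) + V = W^{2} - 19 V$)
$r{\left(31,-30 \right)} L = \left(31^{2} - -570\right) 1 = \left(961 + 570\right) 1 = 1531 \cdot 1 = 1531$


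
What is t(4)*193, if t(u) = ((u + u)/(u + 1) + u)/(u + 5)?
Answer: 5404/45 ≈ 120.09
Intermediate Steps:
t(u) = (u + 2*u/(1 + u))/(5 + u) (t(u) = ((2*u)/(1 + u) + u)/(5 + u) = (2*u/(1 + u) + u)/(5 + u) = (u + 2*u/(1 + u))/(5 + u))
t(4)*193 = (4*(3 + 4)/(5 + 4² + 6*4))*193 = (4*7/(5 + 16 + 24))*193 = (4*7/45)*193 = (4*(1/45)*7)*193 = (28/45)*193 = 5404/45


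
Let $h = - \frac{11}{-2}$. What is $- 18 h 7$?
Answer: $-693$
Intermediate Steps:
$h = \frac{11}{2}$ ($h = \left(-11\right) \left(- \frac{1}{2}\right) = \frac{11}{2} \approx 5.5$)
$- 18 h 7 = \left(-18\right) \frac{11}{2} \cdot 7 = \left(-99\right) 7 = -693$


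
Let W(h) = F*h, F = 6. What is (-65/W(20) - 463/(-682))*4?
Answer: 1123/2046 ≈ 0.54888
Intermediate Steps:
W(h) = 6*h
(-65/W(20) - 463/(-682))*4 = (-65/(6*20) - 463/(-682))*4 = (-65/120 - 463*(-1/682))*4 = (-65*1/120 + 463/682)*4 = (-13/24 + 463/682)*4 = (1123/8184)*4 = 1123/2046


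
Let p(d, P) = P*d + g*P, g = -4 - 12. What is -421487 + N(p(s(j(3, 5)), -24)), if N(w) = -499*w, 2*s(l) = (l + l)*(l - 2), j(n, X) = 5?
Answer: -433463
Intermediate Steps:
g = -16
s(l) = l*(-2 + l) (s(l) = ((l + l)*(l - 2))/2 = ((2*l)*(-2 + l))/2 = (2*l*(-2 + l))/2 = l*(-2 + l))
p(d, P) = -16*P + P*d (p(d, P) = P*d - 16*P = -16*P + P*d)
-421487 + N(p(s(j(3, 5)), -24)) = -421487 - (-11976)*(-16 + 5*(-2 + 5)) = -421487 - (-11976)*(-16 + 5*3) = -421487 - (-11976)*(-16 + 15) = -421487 - (-11976)*(-1) = -421487 - 499*24 = -421487 - 11976 = -433463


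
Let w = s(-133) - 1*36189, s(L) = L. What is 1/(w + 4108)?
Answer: -1/32214 ≈ -3.1042e-5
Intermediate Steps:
w = -36322 (w = -133 - 1*36189 = -133 - 36189 = -36322)
1/(w + 4108) = 1/(-36322 + 4108) = 1/(-32214) = -1/32214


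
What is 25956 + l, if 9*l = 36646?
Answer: 270250/9 ≈ 30028.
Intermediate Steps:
l = 36646/9 (l = (⅑)*36646 = 36646/9 ≈ 4071.8)
25956 + l = 25956 + 36646/9 = 270250/9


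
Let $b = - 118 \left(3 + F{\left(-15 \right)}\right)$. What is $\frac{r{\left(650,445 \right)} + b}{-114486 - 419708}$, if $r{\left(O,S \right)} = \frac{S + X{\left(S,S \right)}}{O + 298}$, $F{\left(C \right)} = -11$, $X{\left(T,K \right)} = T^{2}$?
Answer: $- \frac{546691}{253207956} \approx -0.0021591$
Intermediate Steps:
$r{\left(O,S \right)} = \frac{S + S^{2}}{298 + O}$ ($r{\left(O,S \right)} = \frac{S + S^{2}}{O + 298} = \frac{S + S^{2}}{298 + O}$)
$b = 944$ ($b = - 118 \left(3 - 11\right) = \left(-118\right) \left(-8\right) = 944$)
$\frac{r{\left(650,445 \right)} + b}{-114486 - 419708} = \frac{\frac{445 \left(1 + 445\right)}{298 + 650} + 944}{-114486 - 419708} = \frac{445 \cdot \frac{1}{948} \cdot 446 + 944}{-534194} = \left(445 \cdot \frac{1}{948} \cdot 446 + 944\right) \left(- \frac{1}{534194}\right) = \left(\frac{99235}{474} + 944\right) \left(- \frac{1}{534194}\right) = \frac{546691}{474} \left(- \frac{1}{534194}\right) = - \frac{546691}{253207956}$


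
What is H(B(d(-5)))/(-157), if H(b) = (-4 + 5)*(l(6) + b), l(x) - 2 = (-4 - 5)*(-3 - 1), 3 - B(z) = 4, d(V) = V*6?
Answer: -37/157 ≈ -0.23567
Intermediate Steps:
d(V) = 6*V
B(z) = -1 (B(z) = 3 - 1*4 = 3 - 4 = -1)
l(x) = 38 (l(x) = 2 + (-4 - 5)*(-3 - 1) = 2 - 9*(-4) = 2 + 36 = 38)
H(b) = 38 + b (H(b) = (-4 + 5)*(38 + b) = 1*(38 + b) = 38 + b)
H(B(d(-5)))/(-157) = (38 - 1)/(-157) = 37*(-1/157) = -37/157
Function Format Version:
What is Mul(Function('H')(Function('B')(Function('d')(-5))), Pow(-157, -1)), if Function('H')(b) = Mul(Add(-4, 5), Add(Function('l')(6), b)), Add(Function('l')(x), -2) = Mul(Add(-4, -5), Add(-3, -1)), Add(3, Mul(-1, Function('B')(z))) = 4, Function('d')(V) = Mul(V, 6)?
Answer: Rational(-37, 157) ≈ -0.23567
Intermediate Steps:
Function('d')(V) = Mul(6, V)
Function('B')(z) = -1 (Function('B')(z) = Add(3, Mul(-1, 4)) = Add(3, -4) = -1)
Function('l')(x) = 38 (Function('l')(x) = Add(2, Mul(Add(-4, -5), Add(-3, -1))) = Add(2, Mul(-9, -4)) = Add(2, 36) = 38)
Function('H')(b) = Add(38, b) (Function('H')(b) = Mul(Add(-4, 5), Add(38, b)) = Mul(1, Add(38, b)) = Add(38, b))
Mul(Function('H')(Function('B')(Function('d')(-5))), Pow(-157, -1)) = Mul(Add(38, -1), Pow(-157, -1)) = Mul(37, Rational(-1, 157)) = Rational(-37, 157)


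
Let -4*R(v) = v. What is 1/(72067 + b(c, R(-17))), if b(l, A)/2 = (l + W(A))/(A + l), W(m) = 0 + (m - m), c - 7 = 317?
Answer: 1313/94626563 ≈ 1.3876e-5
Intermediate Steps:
c = 324 (c = 7 + 317 = 324)
R(v) = -v/4
W(m) = 0 (W(m) = 0 + 0 = 0)
b(l, A) = 2*l/(A + l) (b(l, A) = 2*((l + 0)/(A + l)) = 2*(l/(A + l)) = 2*l/(A + l))
1/(72067 + b(c, R(-17))) = 1/(72067 + 2*324/(-¼*(-17) + 324)) = 1/(72067 + 2*324/(17/4 + 324)) = 1/(72067 + 2*324/(1313/4)) = 1/(72067 + 2*324*(4/1313)) = 1/(72067 + 2592/1313) = 1/(94626563/1313) = 1313/94626563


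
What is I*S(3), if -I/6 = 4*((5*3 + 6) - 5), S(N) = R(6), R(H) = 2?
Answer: -768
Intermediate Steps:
S(N) = 2
I = -384 (I = -24*((5*3 + 6) - 5) = -24*((15 + 6) - 5) = -24*(21 - 5) = -24*16 = -6*64 = -384)
I*S(3) = -384*2 = -768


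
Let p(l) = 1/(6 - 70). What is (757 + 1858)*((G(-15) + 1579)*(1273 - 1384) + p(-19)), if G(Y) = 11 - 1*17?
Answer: -29221560695/64 ≈ -4.5659e+8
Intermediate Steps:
p(l) = -1/64 (p(l) = 1/(-64) = -1/64)
G(Y) = -6 (G(Y) = 11 - 17 = -6)
(757 + 1858)*((G(-15) + 1579)*(1273 - 1384) + p(-19)) = (757 + 1858)*((-6 + 1579)*(1273 - 1384) - 1/64) = 2615*(1573*(-111) - 1/64) = 2615*(-174603 - 1/64) = 2615*(-11174593/64) = -29221560695/64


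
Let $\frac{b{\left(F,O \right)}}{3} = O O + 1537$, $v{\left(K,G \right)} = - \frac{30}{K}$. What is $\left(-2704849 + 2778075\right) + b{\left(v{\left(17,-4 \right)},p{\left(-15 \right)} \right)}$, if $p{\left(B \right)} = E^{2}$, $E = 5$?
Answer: $79712$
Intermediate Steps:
$p{\left(B \right)} = 25$ ($p{\left(B \right)} = 5^{2} = 25$)
$b{\left(F,O \right)} = 4611 + 3 O^{2}$ ($b{\left(F,O \right)} = 3 \left(O O + 1537\right) = 3 \left(O^{2} + 1537\right) = 3 \left(1537 + O^{2}\right) = 4611 + 3 O^{2}$)
$\left(-2704849 + 2778075\right) + b{\left(v{\left(17,-4 \right)},p{\left(-15 \right)} \right)} = \left(-2704849 + 2778075\right) + \left(4611 + 3 \cdot 25^{2}\right) = 73226 + \left(4611 + 3 \cdot 625\right) = 73226 + \left(4611 + 1875\right) = 73226 + 6486 = 79712$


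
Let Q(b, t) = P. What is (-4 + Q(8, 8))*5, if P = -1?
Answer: -25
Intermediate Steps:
Q(b, t) = -1
(-4 + Q(8, 8))*5 = (-4 - 1)*5 = -5*5 = -25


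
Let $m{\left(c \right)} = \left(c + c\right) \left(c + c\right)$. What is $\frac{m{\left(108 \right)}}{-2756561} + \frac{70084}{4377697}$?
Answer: $- \frac{11055010108}{12067388820017} \approx -0.00091611$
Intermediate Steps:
$m{\left(c \right)} = 4 c^{2}$ ($m{\left(c \right)} = 2 c 2 c = 4 c^{2}$)
$\frac{m{\left(108 \right)}}{-2756561} + \frac{70084}{4377697} = \frac{4 \cdot 108^{2}}{-2756561} + \frac{70084}{4377697} = 4 \cdot 11664 \left(- \frac{1}{2756561}\right) + 70084 \cdot \frac{1}{4377697} = 46656 \left(- \frac{1}{2756561}\right) + \frac{70084}{4377697} = - \frac{46656}{2756561} + \frac{70084}{4377697} = - \frac{11055010108}{12067388820017}$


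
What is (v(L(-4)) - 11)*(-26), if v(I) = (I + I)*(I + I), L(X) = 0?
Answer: 286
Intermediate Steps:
v(I) = 4*I² (v(I) = (2*I)*(2*I) = 4*I²)
(v(L(-4)) - 11)*(-26) = (4*0² - 11)*(-26) = (4*0 - 11)*(-26) = (0 - 11)*(-26) = -11*(-26) = 286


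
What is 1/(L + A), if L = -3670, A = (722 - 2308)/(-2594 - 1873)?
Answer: -4467/16392304 ≈ -0.00027251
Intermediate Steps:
A = 1586/4467 (A = -1586/(-4467) = -1586*(-1/4467) = 1586/4467 ≈ 0.35505)
1/(L + A) = 1/(-3670 + 1586/4467) = 1/(-16392304/4467) = -4467/16392304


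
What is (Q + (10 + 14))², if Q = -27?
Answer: 9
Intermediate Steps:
(Q + (10 + 14))² = (-27 + (10 + 14))² = (-27 + 24)² = (-3)² = 9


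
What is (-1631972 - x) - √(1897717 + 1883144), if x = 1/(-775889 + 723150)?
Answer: -86068571307/52739 - √3780861 ≈ -1.6339e+6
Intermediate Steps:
x = -1/52739 (x = 1/(-52739) = -1/52739 ≈ -1.8961e-5)
(-1631972 - x) - √(1897717 + 1883144) = (-1631972 - 1*(-1/52739)) - √(1897717 + 1883144) = (-1631972 + 1/52739) - √3780861 = -86068571307/52739 - √3780861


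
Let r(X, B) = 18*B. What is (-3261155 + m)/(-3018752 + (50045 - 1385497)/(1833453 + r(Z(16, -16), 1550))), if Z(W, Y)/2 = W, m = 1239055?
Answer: 940960475325/1404741106727 ≈ 0.66985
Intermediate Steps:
Z(W, Y) = 2*W
(-3261155 + m)/(-3018752 + (50045 - 1385497)/(1833453 + r(Z(16, -16), 1550))) = (-3261155 + 1239055)/(-3018752 + (50045 - 1385497)/(1833453 + 18*1550)) = -2022100/(-3018752 - 1335452/(1833453 + 27900)) = -2022100/(-3018752 - 1335452/1861353) = -2022100/(-5618964426908/1861353) = -2022100*(-1861353/5618964426908) = 940960475325/1404741106727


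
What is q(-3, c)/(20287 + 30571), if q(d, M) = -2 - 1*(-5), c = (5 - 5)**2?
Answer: 3/50858 ≈ 5.8988e-5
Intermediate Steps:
c = 0 (c = 0**2 = 0)
q(d, M) = 3 (q(d, M) = -2 + 5 = 3)
q(-3, c)/(20287 + 30571) = 3/(20287 + 30571) = 3/50858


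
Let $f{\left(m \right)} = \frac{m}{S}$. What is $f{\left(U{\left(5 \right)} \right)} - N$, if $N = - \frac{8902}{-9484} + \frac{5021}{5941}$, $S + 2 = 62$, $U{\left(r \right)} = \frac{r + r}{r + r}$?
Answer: $- \frac{1493503079}{845166660} \approx -1.7671$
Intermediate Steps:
$U{\left(r \right)} = 1$ ($U{\left(r \right)} = \frac{2 r}{2 r} = 2 r \frac{1}{2 r} = 1$)
$S = 60$ ($S = -2 + 62 = 60$)
$f{\left(m \right)} = \frac{m}{60}$
$N = \frac{50252973}{28172222}$ ($N = \left(-8902\right) \left(- \frac{1}{9484}\right) + 5021 \cdot \frac{1}{5941} = \frac{4451}{4742} + \frac{5021}{5941} = \frac{50252973}{28172222} \approx 1.7838$)
$f{\left(U{\left(5 \right)} \right)} - N = \frac{1}{60} \cdot 1 - \frac{50252973}{28172222} = \frac{1}{60} - \frac{50252973}{28172222} = - \frac{1493503079}{845166660}$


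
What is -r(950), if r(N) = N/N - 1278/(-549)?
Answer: -203/61 ≈ -3.3279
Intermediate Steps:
r(N) = 203/61 (r(N) = 1 - 1278*(-1/549) = 1 + 142/61 = 203/61)
-r(950) = -1*203/61 = -203/61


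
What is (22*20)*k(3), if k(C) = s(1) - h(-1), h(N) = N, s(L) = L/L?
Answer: 880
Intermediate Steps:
s(L) = 1
k(C) = 2 (k(C) = 1 - 1*(-1) = 1 + 1 = 2)
(22*20)*k(3) = (22*20)*2 = 440*2 = 880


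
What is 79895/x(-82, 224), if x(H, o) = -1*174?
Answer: -2755/6 ≈ -459.17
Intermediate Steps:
x(H, o) = -174
79895/x(-82, 224) = 79895/(-174) = 79895*(-1/174) = -2755/6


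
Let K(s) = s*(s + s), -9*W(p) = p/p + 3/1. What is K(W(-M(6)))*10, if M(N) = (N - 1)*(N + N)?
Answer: 320/81 ≈ 3.9506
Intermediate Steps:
M(N) = 2*N*(-1 + N) (M(N) = (-1 + N)*(2*N) = 2*N*(-1 + N))
W(p) = -4/9 (W(p) = -(p/p + 3/1)/9 = -(1 + 3*1)/9 = -(1 + 3)/9 = -⅑*4 = -4/9)
K(s) = 2*s² (K(s) = s*(2*s) = 2*s²)
K(W(-M(6)))*10 = (2*(-4/9)²)*10 = (2*(16/81))*10 = (32/81)*10 = 320/81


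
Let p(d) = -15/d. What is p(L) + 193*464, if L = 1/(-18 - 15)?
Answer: 90047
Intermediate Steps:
L = -1/33 (L = 1/(-33) = -1/33 ≈ -0.030303)
p(L) + 193*464 = -15/(-1/33) + 193*464 = -15*(-33) + 89552 = 495 + 89552 = 90047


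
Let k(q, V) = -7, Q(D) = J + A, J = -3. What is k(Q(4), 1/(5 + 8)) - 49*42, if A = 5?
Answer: -2065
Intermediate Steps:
Q(D) = 2 (Q(D) = -3 + 5 = 2)
k(Q(4), 1/(5 + 8)) - 49*42 = -7 - 49*42 = -7 - 2058 = -2065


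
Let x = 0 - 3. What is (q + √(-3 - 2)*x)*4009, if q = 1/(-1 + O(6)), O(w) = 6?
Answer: 4009/5 - 12027*I*√5 ≈ 801.8 - 26893.0*I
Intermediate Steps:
x = -3
q = ⅕ (q = 1/(-1 + 6) = 1/5 = ⅕ ≈ 0.20000)
(q + √(-3 - 2)*x)*4009 = (⅕ + √(-3 - 2)*(-3))*4009 = (⅕ + √(-5)*(-3))*4009 = (⅕ + (I*√5)*(-3))*4009 = (⅕ - 3*I*√5)*4009 = 4009/5 - 12027*I*√5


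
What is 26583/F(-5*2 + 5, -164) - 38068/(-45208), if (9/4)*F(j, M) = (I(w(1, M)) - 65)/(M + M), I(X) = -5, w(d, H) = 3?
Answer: 110863086449/395570 ≈ 2.8026e+5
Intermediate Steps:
F(j, M) = -140/(9*M) (F(j, M) = 4*((-5 - 65)/(M + M))/9 = 4*(-70*1/(2*M))/9 = 4*(-35/M)/9 = -140/(9*M))
26583/F(-5*2 + 5, -164) - 38068/(-45208) = 26583/((-140/9/(-164))) - 38068/(-45208) = 26583/((-140/9*(-1/164))) - 38068*(-1/45208) = 26583/(35/369) + 9517/11302 = 26583*(369/35) + 9517/11302 = 9809127/35 + 9517/11302 = 110863086449/395570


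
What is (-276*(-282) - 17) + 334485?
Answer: 412300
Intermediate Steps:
(-276*(-282) - 17) + 334485 = (77832 - 17) + 334485 = 77815 + 334485 = 412300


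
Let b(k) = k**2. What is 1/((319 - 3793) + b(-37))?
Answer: -1/2105 ≈ -0.00047506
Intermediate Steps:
1/((319 - 3793) + b(-37)) = 1/((319 - 3793) + (-37)**2) = 1/(-3474 + 1369) = 1/(-2105) = -1/2105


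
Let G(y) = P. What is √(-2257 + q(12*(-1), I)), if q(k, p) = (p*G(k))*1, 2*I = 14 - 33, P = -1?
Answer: I*√8990/2 ≈ 47.408*I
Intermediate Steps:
I = -19/2 (I = (14 - 33)/2 = (½)*(-19) = -19/2 ≈ -9.5000)
G(y) = -1
q(k, p) = -p (q(k, p) = (p*(-1))*1 = -p*1 = -p)
√(-2257 + q(12*(-1), I)) = √(-2257 - 1*(-19/2)) = √(-2257 + 19/2) = √(-4495/2) = I*√8990/2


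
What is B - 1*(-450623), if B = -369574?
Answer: 81049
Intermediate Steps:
B - 1*(-450623) = -369574 - 1*(-450623) = -369574 + 450623 = 81049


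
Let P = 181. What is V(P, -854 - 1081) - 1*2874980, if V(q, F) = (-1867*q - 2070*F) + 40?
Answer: 792583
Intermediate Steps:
V(q, F) = 40 - 2070*F - 1867*q (V(q, F) = (-2070*F - 1867*q) + 40 = 40 - 2070*F - 1867*q)
V(P, -854 - 1081) - 1*2874980 = (40 - 2070*(-854 - 1081) - 1867*181) - 1*2874980 = (40 - 2070*(-1935) - 337927) - 2874980 = (40 + 4005450 - 337927) - 2874980 = 3667563 - 2874980 = 792583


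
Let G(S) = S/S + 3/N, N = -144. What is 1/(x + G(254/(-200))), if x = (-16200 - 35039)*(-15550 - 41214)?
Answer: 48/139609468655 ≈ 3.4382e-10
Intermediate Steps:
G(S) = 47/48 (G(S) = S/S + 3/(-144) = 1 + 3*(-1/144) = 1 - 1/48 = 47/48)
x = 2908530596 (x = -51239*(-56764) = 2908530596)
1/(x + G(254/(-200))) = 1/(2908530596 + 47/48) = 1/(139609468655/48) = 48/139609468655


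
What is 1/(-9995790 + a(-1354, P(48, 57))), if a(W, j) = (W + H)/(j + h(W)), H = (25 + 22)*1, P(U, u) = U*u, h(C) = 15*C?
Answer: -17574/175666012153 ≈ -1.0004e-7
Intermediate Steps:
H = 47 (H = 47*1 = 47)
a(W, j) = (47 + W)/(j + 15*W) (a(W, j) = (W + 47)/(j + 15*W) = (47 + W)/(j + 15*W))
1/(-9995790 + a(-1354, P(48, 57))) = 1/(-9995790 + (47 - 1354)/(48*57 + 15*(-1354))) = 1/(-9995790 - 1307/(2736 - 20310)) = 1/(-9995790 - 1307/(-17574)) = 1/(-9995790 - 1/17574*(-1307)) = 1/(-9995790 + 1307/17574) = 1/(-175666012153/17574) = -17574/175666012153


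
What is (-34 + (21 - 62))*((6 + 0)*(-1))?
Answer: 450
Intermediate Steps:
(-34 + (21 - 62))*((6 + 0)*(-1)) = (-34 - 41)*(6*(-1)) = -75*(-6) = 450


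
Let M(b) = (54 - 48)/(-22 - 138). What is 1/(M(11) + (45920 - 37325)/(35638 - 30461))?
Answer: 414160/672069 ≈ 0.61625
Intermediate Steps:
M(b) = -3/80 (M(b) = 6/(-160) = 6*(-1/160) = -3/80)
1/(M(11) + (45920 - 37325)/(35638 - 30461)) = 1/(-3/80 + (45920 - 37325)/(35638 - 30461)) = 1/(-3/80 + 8595/5177) = 1/(672069/414160) = 414160/672069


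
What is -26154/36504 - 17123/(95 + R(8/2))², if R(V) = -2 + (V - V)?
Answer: -15764147/5846724 ≈ -2.6962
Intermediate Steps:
R(V) = -2 (R(V) = -2 + 0 = -2)
-26154/36504 - 17123/(95 + R(8/2))² = -26154/36504 - 17123/(95 - 2)² = -26154*1/36504 - 17123/(93²) = -1453/2028 - 17123/8649 = -15764147/5846724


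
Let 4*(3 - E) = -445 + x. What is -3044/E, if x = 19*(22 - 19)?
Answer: -761/25 ≈ -30.440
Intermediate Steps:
x = 57 (x = 19*3 = 57)
E = 100 (E = 3 - (-445 + 57)/4 = 3 - ¼*(-388) = 3 + 97 = 100)
-3044/E = -3044/100 = -3044*1/100 = -761/25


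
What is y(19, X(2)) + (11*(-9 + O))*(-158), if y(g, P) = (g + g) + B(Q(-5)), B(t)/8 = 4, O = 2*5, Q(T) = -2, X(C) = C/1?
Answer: -1668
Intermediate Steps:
X(C) = C (X(C) = C*1 = C)
O = 10
B(t) = 32 (B(t) = 8*4 = 32)
y(g, P) = 32 + 2*g (y(g, P) = (g + g) + 32 = 2*g + 32 = 32 + 2*g)
y(19, X(2)) + (11*(-9 + O))*(-158) = (32 + 2*19) + (11*(-9 + 10))*(-158) = (32 + 38) + (11*1)*(-158) = 70 + 11*(-158) = 70 - 1738 = -1668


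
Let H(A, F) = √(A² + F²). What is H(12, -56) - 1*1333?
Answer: -1333 + 4*√205 ≈ -1275.7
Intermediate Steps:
H(12, -56) - 1*1333 = √(12² + (-56)²) - 1*1333 = √(144 + 3136) - 1333 = √3280 - 1333 = 4*√205 - 1333 = -1333 + 4*√205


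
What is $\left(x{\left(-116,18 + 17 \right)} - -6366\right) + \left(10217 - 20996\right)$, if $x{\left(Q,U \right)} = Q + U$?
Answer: $-4494$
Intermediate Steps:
$\left(x{\left(-116,18 + 17 \right)} - -6366\right) + \left(10217 - 20996\right) = \left(\left(-116 + \left(18 + 17\right)\right) - -6366\right) + \left(10217 - 20996\right) = \left(\left(-116 + 35\right) + 6366\right) - 10779 = \left(-81 + 6366\right) - 10779 = 6285 - 10779 = -4494$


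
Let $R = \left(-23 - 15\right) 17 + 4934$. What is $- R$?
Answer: $-4288$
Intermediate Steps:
$R = 4288$ ($R = \left(-38\right) 17 + 4934 = -646 + 4934 = 4288$)
$- R = \left(-1\right) 4288 = -4288$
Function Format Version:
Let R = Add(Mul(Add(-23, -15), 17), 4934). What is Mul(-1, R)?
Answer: -4288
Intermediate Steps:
R = 4288 (R = Add(Mul(-38, 17), 4934) = Add(-646, 4934) = 4288)
Mul(-1, R) = Mul(-1, 4288) = -4288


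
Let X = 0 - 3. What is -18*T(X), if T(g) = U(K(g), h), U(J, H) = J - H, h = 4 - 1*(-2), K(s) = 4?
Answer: 36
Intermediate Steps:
X = -3
h = 6 (h = 4 + 2 = 6)
T(g) = -2 (T(g) = 4 - 1*6 = 4 - 6 = -2)
-18*T(X) = -18*(-2) = 36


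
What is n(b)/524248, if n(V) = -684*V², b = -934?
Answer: -3925602/3449 ≈ -1138.2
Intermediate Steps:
n(b)/524248 = -684*(-934)²/524248 = -684*872356*(1/524248) = -596691504*1/524248 = -3925602/3449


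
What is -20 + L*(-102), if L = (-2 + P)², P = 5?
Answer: -938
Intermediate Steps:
L = 9 (L = (-2 + 5)² = 3² = 9)
-20 + L*(-102) = -20 + 9*(-102) = -20 - 918 = -938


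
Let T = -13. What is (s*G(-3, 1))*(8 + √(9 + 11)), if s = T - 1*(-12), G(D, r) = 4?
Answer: -32 - 8*√5 ≈ -49.889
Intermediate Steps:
s = -1 (s = -13 - 1*(-12) = -13 + 12 = -1)
(s*G(-3, 1))*(8 + √(9 + 11)) = (-1*4)*(8 + √(9 + 11)) = -4*(8 + √20) = -4*(8 + 2*√5) = -32 - 8*√5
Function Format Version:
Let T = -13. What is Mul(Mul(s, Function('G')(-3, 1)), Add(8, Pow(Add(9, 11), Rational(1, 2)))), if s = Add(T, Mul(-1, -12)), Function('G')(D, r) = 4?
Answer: Add(-32, Mul(-8, Pow(5, Rational(1, 2)))) ≈ -49.889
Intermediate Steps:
s = -1 (s = Add(-13, Mul(-1, -12)) = Add(-13, 12) = -1)
Mul(Mul(s, Function('G')(-3, 1)), Add(8, Pow(Add(9, 11), Rational(1, 2)))) = Mul(Mul(-1, 4), Add(8, Pow(Add(9, 11), Rational(1, 2)))) = Mul(-4, Add(8, Pow(20, Rational(1, 2)))) = Mul(-4, Add(8, Mul(2, Pow(5, Rational(1, 2))))) = Add(-32, Mul(-8, Pow(5, Rational(1, 2))))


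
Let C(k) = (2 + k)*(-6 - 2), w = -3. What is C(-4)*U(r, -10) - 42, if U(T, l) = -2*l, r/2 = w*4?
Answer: 278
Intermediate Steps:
C(k) = -16 - 8*k (C(k) = (2 + k)*(-8) = -16 - 8*k)
r = -24 (r = 2*(-3*4) = 2*(-12) = -24)
C(-4)*U(r, -10) - 42 = (-16 - 8*(-4))*(-2*(-10)) - 42 = (-16 + 32)*20 - 42 = 16*20 - 42 = 320 - 42 = 278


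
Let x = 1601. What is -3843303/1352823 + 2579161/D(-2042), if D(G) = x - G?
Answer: 1158382389558/1642778063 ≈ 705.14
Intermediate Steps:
D(G) = 1601 - G
-3843303/1352823 + 2579161/D(-2042) = -3843303/1352823 + 2579161/(1601 - 1*(-2042)) = -3843303*1/1352823 + 2579161/(1601 + 2042) = -1281101/450941 + 2579161/3643 = 1158382389558/1642778063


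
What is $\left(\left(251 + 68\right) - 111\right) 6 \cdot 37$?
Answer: $46176$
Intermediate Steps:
$\left(\left(251 + 68\right) - 111\right) 6 \cdot 37 = \left(319 - 111\right) 222 = 208 \cdot 222 = 46176$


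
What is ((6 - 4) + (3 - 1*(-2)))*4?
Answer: 28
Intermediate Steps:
((6 - 4) + (3 - 1*(-2)))*4 = (2 + (3 + 2))*4 = (2 + 5)*4 = 7*4 = 28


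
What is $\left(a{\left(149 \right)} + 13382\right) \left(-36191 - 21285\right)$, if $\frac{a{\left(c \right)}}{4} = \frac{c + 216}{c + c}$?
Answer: $- \frac{114644388448}{149} \approx -7.6943 \cdot 10^{8}$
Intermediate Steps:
$a{\left(c \right)} = \frac{2 \left(216 + c\right)}{c}$ ($a{\left(c \right)} = 4 \frac{c + 216}{c + c} = 4 \frac{216 + c}{2 c} = \frac{2 \left(216 + c\right)}{c}$)
$\left(a{\left(149 \right)} + 13382\right) \left(-36191 - 21285\right) = \left(\left(2 + \frac{432}{149}\right) + 13382\right) \left(-36191 - 21285\right) = \left(\left(2 + 432 \cdot \frac{1}{149}\right) + 13382\right) \left(-57476\right) = \left(\left(2 + \frac{432}{149}\right) + 13382\right) \left(-57476\right) = \left(\frac{730}{149} + 13382\right) \left(-57476\right) = \frac{1994648}{149} \left(-57476\right) = - \frac{114644388448}{149}$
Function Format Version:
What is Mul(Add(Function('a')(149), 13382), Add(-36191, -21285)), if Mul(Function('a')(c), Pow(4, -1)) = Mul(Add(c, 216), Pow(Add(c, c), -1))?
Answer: Rational(-114644388448, 149) ≈ -7.6943e+8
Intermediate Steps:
Function('a')(c) = Mul(2, Pow(c, -1), Add(216, c)) (Function('a')(c) = Mul(4, Mul(Add(c, 216), Pow(Add(c, c), -1))) = Mul(4, Mul(Add(216, c), Pow(Mul(2, c), -1))) = Mul(4, Mul(Add(216, c), Mul(Rational(1, 2), Pow(c, -1)))) = Mul(4, Mul(Rational(1, 2), Pow(c, -1), Add(216, c))) = Mul(2, Pow(c, -1), Add(216, c)))
Mul(Add(Function('a')(149), 13382), Add(-36191, -21285)) = Mul(Add(Add(2, Mul(432, Pow(149, -1))), 13382), Add(-36191, -21285)) = Mul(Add(Add(2, Mul(432, Rational(1, 149))), 13382), -57476) = Mul(Add(Add(2, Rational(432, 149)), 13382), -57476) = Mul(Add(Rational(730, 149), 13382), -57476) = Mul(Rational(1994648, 149), -57476) = Rational(-114644388448, 149)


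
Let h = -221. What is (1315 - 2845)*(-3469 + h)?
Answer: 5645700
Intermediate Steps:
(1315 - 2845)*(-3469 + h) = (1315 - 2845)*(-3469 - 221) = -1530*(-3690) = 5645700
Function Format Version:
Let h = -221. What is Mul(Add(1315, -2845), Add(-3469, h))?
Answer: 5645700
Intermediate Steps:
Mul(Add(1315, -2845), Add(-3469, h)) = Mul(Add(1315, -2845), Add(-3469, -221)) = Mul(-1530, -3690) = 5645700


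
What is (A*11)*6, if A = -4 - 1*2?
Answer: -396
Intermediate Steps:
A = -6 (A = -4 - 2 = -6)
(A*11)*6 = -6*11*6 = -66*6 = -396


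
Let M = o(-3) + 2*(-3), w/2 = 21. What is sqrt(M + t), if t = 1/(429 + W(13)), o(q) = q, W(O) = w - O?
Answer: I*sqrt(1887418)/458 ≈ 2.9996*I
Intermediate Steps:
w = 42 (w = 2*21 = 42)
W(O) = 42 - O
M = -9 (M = -3 + 2*(-3) = -3 - 6 = -9)
t = 1/458 (t = 1/(429 + (42 - 1*13)) = 1/(429 + (42 - 13)) = 1/(429 + 29) = 1/458 ≈ 0.0021834)
sqrt(M + t) = sqrt(-9 + 1/458) = sqrt(-4121/458) = I*sqrt(1887418)/458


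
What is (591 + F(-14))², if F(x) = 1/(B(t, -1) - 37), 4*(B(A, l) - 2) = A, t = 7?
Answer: 6177802801/17689 ≈ 3.4925e+5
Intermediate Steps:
B(A, l) = 2 + A/4
F(x) = -4/133 (F(x) = 1/((2 + (¼)*7) - 37) = 1/((2 + 7/4) - 37) = 1/(15/4 - 37) = 1/(-133/4) = -4/133)
(591 + F(-14))² = (591 - 4/133)² = (78599/133)² = 6177802801/17689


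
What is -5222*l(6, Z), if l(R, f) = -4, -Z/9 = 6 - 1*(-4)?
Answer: 20888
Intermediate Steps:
Z = -90 (Z = -9*(6 - 1*(-4)) = -9*(6 + 4) = -9*10 = -90)
-5222*l(6, Z) = -5222*(-4) = 20888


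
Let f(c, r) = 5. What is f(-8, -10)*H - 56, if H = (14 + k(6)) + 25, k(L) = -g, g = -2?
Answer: 149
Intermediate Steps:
k(L) = 2 (k(L) = -1*(-2) = 2)
H = 41 (H = (14 + 2) + 25 = 16 + 25 = 41)
f(-8, -10)*H - 56 = 5*41 - 56 = 205 - 56 = 149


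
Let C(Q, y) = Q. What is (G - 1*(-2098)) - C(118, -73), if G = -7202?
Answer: -5222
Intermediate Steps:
(G - 1*(-2098)) - C(118, -73) = (-7202 - 1*(-2098)) - 1*118 = (-7202 + 2098) - 118 = -5104 - 118 = -5222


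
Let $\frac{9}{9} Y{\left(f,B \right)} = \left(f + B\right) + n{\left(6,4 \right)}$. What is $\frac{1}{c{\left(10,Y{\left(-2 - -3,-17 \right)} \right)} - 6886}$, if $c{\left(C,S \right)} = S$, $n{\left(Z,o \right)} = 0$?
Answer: $- \frac{1}{6902} \approx -0.00014489$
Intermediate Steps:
$Y{\left(f,B \right)} = B + f$ ($Y{\left(f,B \right)} = \left(f + B\right) + 0 = \left(B + f\right) + 0 = B + f$)
$\frac{1}{c{\left(10,Y{\left(-2 - -3,-17 \right)} \right)} - 6886} = \frac{1}{\left(-17 - -1\right) - 6886} = \frac{1}{\left(-17 + \left(-2 + 3\right)\right) - 6886} = \frac{1}{\left(-17 + 1\right) - 6886} = \frac{1}{-16 - 6886} = \frac{1}{-6902} = - \frac{1}{6902}$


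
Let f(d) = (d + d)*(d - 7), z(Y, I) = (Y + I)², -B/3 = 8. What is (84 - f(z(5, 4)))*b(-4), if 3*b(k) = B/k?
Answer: -23808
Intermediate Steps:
B = -24 (B = -3*8 = -24)
z(Y, I) = (I + Y)²
f(d) = 2*d*(-7 + d) (f(d) = (2*d)*(-7 + d) = 2*d*(-7 + d))
b(k) = -8/k (b(k) = (-24/k)/3 = -8/k)
(84 - f(z(5, 4)))*b(-4) = (84 - 2*(4 + 5)²*(-7 + (4 + 5)²))*(-8/(-4)) = (84 - 2*9²*(-7 + 9²))*(-8*(-¼)) = (84 - 2*81*(-7 + 81))*2 = (84 - 2*81*74)*2 = (84 - 1*11988)*2 = (84 - 11988)*2 = -11904*2 = -23808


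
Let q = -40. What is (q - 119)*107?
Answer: -17013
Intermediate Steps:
(q - 119)*107 = (-40 - 119)*107 = -159*107 = -17013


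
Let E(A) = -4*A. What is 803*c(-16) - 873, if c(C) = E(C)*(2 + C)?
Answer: -720361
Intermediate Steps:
c(C) = -4*C*(2 + C) (c(C) = (-4*C)*(2 + C) = -4*C*(2 + C))
803*c(-16) - 873 = 803*(-4*(-16)*(2 - 16)) - 873 = 803*(-4*(-16)*(-14)) - 873 = 803*(-896) - 873 = -719488 - 873 = -720361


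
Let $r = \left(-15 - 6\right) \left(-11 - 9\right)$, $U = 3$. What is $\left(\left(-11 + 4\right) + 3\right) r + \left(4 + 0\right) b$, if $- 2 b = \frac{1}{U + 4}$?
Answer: $- \frac{11762}{7} \approx -1680.3$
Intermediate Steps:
$b = - \frac{1}{14}$ ($b = - \frac{1}{2 \left(3 + 4\right)} = - \frac{1}{2 \cdot 7} = \left(- \frac{1}{2}\right) \frac{1}{7} = - \frac{1}{14} \approx -0.071429$)
$r = 420$ ($r = \left(-21\right) \left(-20\right) = 420$)
$\left(\left(-11 + 4\right) + 3\right) r + \left(4 + 0\right) b = \left(\left(-11 + 4\right) + 3\right) 420 + \left(4 + 0\right) \left(- \frac{1}{14}\right) = \left(-7 + 3\right) 420 + 4 \left(- \frac{1}{14}\right) = \left(-4\right) 420 - \frac{2}{7} = -1680 - \frac{2}{7} = - \frac{11762}{7}$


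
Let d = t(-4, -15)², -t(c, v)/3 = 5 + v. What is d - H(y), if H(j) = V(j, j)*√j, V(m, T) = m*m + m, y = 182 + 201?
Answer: 900 - 147072*√383 ≈ -2.8774e+6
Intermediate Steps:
y = 383
t(c, v) = -15 - 3*v (t(c, v) = -3*(5 + v) = -15 - 3*v)
V(m, T) = m + m² (V(m, T) = m² + m = m + m²)
H(j) = j^(3/2)*(1 + j) (H(j) = (j*(1 + j))*√j = j^(3/2)*(1 + j))
d = 900 (d = (-15 - 3*(-15))² = (-15 + 45)² = 30² = 900)
d - H(y) = 900 - 383^(3/2)*(1 + 383) = 900 - 383*√383*384 = 900 - 147072*√383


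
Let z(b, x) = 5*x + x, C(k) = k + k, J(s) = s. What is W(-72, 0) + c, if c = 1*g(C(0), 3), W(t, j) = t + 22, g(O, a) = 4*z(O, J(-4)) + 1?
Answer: -145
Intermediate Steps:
C(k) = 2*k
z(b, x) = 6*x
g(O, a) = -95 (g(O, a) = 4*(6*(-4)) + 1 = 4*(-24) + 1 = -96 + 1 = -95)
W(t, j) = 22 + t
c = -95 (c = 1*(-95) = -95)
W(-72, 0) + c = (22 - 72) - 95 = -50 - 95 = -145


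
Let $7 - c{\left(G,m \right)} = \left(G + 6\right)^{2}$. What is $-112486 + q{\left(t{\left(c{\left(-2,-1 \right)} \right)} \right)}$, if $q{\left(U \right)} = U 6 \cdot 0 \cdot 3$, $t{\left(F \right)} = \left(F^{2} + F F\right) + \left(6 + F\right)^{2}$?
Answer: $-112486$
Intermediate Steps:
$c{\left(G,m \right)} = 7 - \left(6 + G\right)^{2}$ ($c{\left(G,m \right)} = 7 - \left(G + 6\right)^{2} = 7 - \left(6 + G\right)^{2}$)
$t{\left(F \right)} = \left(6 + F\right)^{2} + 2 F^{2}$ ($t{\left(F \right)} = \left(F^{2} + F^{2}\right) + \left(6 + F\right)^{2} = 2 F^{2} + \left(6 + F\right)^{2} = \left(6 + F\right)^{2} + 2 F^{2}$)
$q{\left(U \right)} = 0$ ($q{\left(U \right)} = 6 U 0 = 0$)
$-112486 + q{\left(t{\left(c{\left(-2,-1 \right)} \right)} \right)} = -112486 + 0 = -112486$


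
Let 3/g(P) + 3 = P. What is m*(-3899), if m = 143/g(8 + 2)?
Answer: -3902899/3 ≈ -1.3010e+6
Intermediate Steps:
g(P) = 3/(-3 + P)
m = 1001/3 (m = 143/((3/(-3 + (8 + 2)))) = 143/((3/(-3 + 10))) = 143/((3/7)) = 143/((3*(⅐))) = 143/(3/7) = 143*(7/3) = 1001/3 ≈ 333.67)
m*(-3899) = (1001/3)*(-3899) = -3902899/3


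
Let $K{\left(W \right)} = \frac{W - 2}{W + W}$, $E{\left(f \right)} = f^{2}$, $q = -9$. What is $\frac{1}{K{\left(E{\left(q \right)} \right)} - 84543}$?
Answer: $- \frac{162}{13695887} \approx -1.1828 \cdot 10^{-5}$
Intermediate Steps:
$K{\left(W \right)} = \frac{-2 + W}{2 W}$
$\frac{1}{K{\left(E{\left(q \right)} \right)} - 84543} = \frac{1}{\frac{-2 + \left(-9\right)^{2}}{2 \left(-9\right)^{2}} - 84543} = \frac{1}{\frac{-2 + 81}{2 \cdot 81} - 84543} = \frac{1}{\frac{1}{2} \cdot \frac{1}{81} \cdot 79 - 84543} = \frac{1}{\frac{79}{162} - 84543} = \frac{1}{- \frac{13695887}{162}} = - \frac{162}{13695887}$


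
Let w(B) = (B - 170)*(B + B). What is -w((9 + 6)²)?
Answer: -24750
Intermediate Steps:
w(B) = 2*B*(-170 + B) (w(B) = (-170 + B)*(2*B) = 2*B*(-170 + B))
-w((9 + 6)²) = -2*(9 + 6)²*(-170 + (9 + 6)²) = -2*15²*(-170 + 15²) = -2*225*(-170 + 225) = -2*225*55 = -1*24750 = -24750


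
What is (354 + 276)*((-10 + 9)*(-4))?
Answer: 2520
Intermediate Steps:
(354 + 276)*((-10 + 9)*(-4)) = 630*(-1*(-4)) = 630*4 = 2520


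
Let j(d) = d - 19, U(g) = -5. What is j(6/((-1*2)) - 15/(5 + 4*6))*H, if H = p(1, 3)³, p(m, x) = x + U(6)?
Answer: 5224/29 ≈ 180.14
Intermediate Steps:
p(m, x) = -5 + x (p(m, x) = x - 5 = -5 + x)
j(d) = -19 + d
H = -8 (H = (-5 + 3)³ = (-2)³ = -8)
j(6/((-1*2)) - 15/(5 + 4*6))*H = (-19 + (6/((-1*2)) - 15/(5 + 4*6)))*(-8) = (-19 + (6/(-2) - 15/(5 + 24)))*(-8) = (-19 + (6*(-½) - 15/29))*(-8) = (-19 + (-3 - 15*1/29))*(-8) = (-19 + (-3 - 15/29))*(-8) = (-19 - 102/29)*(-8) = -653/29*(-8) = 5224/29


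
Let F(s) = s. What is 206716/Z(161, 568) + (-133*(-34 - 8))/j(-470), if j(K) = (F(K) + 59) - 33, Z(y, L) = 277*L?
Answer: -8198927/727679 ≈ -11.267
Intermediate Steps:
j(K) = 26 + K (j(K) = (K + 59) - 33 = (59 + K) - 33 = 26 + K)
206716/Z(161, 568) + (-133*(-34 - 8))/j(-470) = 206716/((277*568)) + (-133*(-34 - 8))/(26 - 470) = 206716/157336 - 133*(-42)/(-444) = 206716*(1/157336) + 5586*(-1/444) = 51679/39334 - 931/74 = -8198927/727679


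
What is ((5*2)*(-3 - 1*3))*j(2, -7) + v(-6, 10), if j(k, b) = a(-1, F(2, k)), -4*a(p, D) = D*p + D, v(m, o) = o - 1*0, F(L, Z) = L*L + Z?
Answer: 10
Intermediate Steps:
F(L, Z) = Z + L² (F(L, Z) = L² + Z = Z + L²)
v(m, o) = o (v(m, o) = o + 0 = o)
a(p, D) = -D/4 - D*p/4 (a(p, D) = -(D*p + D)/4 = -(D + D*p)/4 = -D/4 - D*p/4)
j(k, b) = 0 (j(k, b) = -(k + 2²)*(1 - 1)/4 = -¼*(k + 4)*0 = -¼*(4 + k)*0 = 0)
((5*2)*(-3 - 1*3))*j(2, -7) + v(-6, 10) = ((5*2)*(-3 - 1*3))*0 + 10 = (10*(-3 - 3))*0 + 10 = (10*(-6))*0 + 10 = -60*0 + 10 = 0 + 10 = 10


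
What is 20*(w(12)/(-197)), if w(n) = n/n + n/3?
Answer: -100/197 ≈ -0.50761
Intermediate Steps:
w(n) = 1 + n/3 (w(n) = 1 + n*(⅓) = 1 + n/3)
20*(w(12)/(-197)) = 20*((1 + (⅓)*12)/(-197)) = 20*((1 + 4)*(-1/197)) = 20*(5*(-1/197)) = 20*(-5/197) = -100/197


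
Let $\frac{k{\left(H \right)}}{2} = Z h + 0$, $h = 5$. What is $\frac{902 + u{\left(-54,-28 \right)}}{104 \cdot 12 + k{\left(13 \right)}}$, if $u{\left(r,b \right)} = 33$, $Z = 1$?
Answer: $\frac{55}{74} \approx 0.74324$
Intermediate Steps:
$k{\left(H \right)} = 10$ ($k{\left(H \right)} = 2 \left(1 \cdot 5 + 0\right) = 2 \left(5 + 0\right) = 2 \cdot 5 = 10$)
$\frac{902 + u{\left(-54,-28 \right)}}{104 \cdot 12 + k{\left(13 \right)}} = \frac{902 + 33}{104 \cdot 12 + 10} = \frac{935}{1248 + 10} = \frac{935}{1258} = 935 \cdot \frac{1}{1258} = \frac{55}{74}$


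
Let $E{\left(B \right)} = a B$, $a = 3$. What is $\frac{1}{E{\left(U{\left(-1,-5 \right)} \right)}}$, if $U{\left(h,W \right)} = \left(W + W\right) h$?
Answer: $\frac{1}{30} \approx 0.033333$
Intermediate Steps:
$U{\left(h,W \right)} = 2 W h$
$E{\left(B \right)} = 3 B$
$\frac{1}{E{\left(U{\left(-1,-5 \right)} \right)}} = \frac{1}{3 \cdot 2 \left(-5\right) \left(-1\right)} = \frac{1}{3 \cdot 10} = \frac{1}{30}$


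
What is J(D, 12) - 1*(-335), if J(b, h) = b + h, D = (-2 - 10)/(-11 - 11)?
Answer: 3823/11 ≈ 347.55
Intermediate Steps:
D = 6/11 (D = -12/(-22) = -12*(-1/22) = 6/11 ≈ 0.54545)
J(D, 12) - 1*(-335) = (6/11 + 12) - 1*(-335) = 138/11 + 335 = 3823/11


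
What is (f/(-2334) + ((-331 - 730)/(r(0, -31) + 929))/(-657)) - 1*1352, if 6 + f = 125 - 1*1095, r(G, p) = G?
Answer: -320902035767/237427317 ≈ -1351.6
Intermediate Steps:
f = -976 (f = -6 + (125 - 1*1095) = -6 + (125 - 1095) = -6 - 970 = -976)
(f/(-2334) + ((-331 - 730)/(r(0, -31) + 929))/(-657)) - 1*1352 = (-976/(-2334) + ((-331 - 730)/(0 + 929))/(-657)) - 1*1352 = (-976*(-1/2334) - 1061/929*(-1/657)) - 1352 = (488/1167 - 1061*1/929*(-1/657)) - 1352 = (488/1167 - 1061/929*(-1/657)) - 1352 = (488/1167 + 1061/610353) - 1352 = 99696817/237427317 - 1352 = -320902035767/237427317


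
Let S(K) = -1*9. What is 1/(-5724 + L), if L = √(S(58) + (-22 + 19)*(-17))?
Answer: -954/5460689 - √42/32764134 ≈ -0.00017490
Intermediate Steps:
S(K) = -9
L = √42 (L = √(-9 + (-22 + 19)*(-17)) = √(-9 - 3*(-17)) = √(-9 + 51) = √42 ≈ 6.4807)
1/(-5724 + L) = 1/(-5724 + √42)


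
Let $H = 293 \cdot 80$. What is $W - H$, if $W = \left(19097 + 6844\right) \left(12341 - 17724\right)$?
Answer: $-139663843$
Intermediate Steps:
$H = 23440$
$W = -139640403$ ($W = 25941 \left(-5383\right) = -139640403$)
$W - H = -139640403 - 23440 = -139663843$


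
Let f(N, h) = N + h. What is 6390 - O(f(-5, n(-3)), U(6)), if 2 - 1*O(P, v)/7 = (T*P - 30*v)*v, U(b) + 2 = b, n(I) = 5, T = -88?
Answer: 3016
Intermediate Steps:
U(b) = -2 + b
O(P, v) = 14 - 7*v*(-88*P - 30*v) (O(P, v) = 14 - 7*(-88*P - 30*v)*v = 14 - 7*v*(-88*P - 30*v))
6390 - O(f(-5, n(-3)), U(6)) = 6390 - (14 + 210*(-2 + 6)² + 616*(-5 + 5)*(-2 + 6)) = 6390 - (14 + 210*4² + 616*0*4) = 6390 - (14 + 210*16 + 0) = 6390 - (14 + 3360 + 0) = 6390 - 1*3374 = 6390 - 3374 = 3016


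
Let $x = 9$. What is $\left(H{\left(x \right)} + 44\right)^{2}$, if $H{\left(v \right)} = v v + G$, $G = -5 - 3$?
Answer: $13689$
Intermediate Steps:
$G = -8$ ($G = -5 - 3 = -8$)
$H{\left(v \right)} = -8 + v^{2}$ ($H{\left(v \right)} = v v - 8 = v^{2} - 8 = -8 + v^{2}$)
$\left(H{\left(x \right)} + 44\right)^{2} = \left(\left(-8 + 9^{2}\right) + 44\right)^{2} = \left(\left(-8 + 81\right) + 44\right)^{2} = \left(73 + 44\right)^{2} = 117^{2} = 13689$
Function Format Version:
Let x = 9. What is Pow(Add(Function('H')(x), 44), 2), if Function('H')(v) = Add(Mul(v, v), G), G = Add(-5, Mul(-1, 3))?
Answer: 13689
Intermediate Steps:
G = -8 (G = Add(-5, -3) = -8)
Function('H')(v) = Add(-8, Pow(v, 2)) (Function('H')(v) = Add(Mul(v, v), -8) = Add(Pow(v, 2), -8) = Add(-8, Pow(v, 2)))
Pow(Add(Function('H')(x), 44), 2) = Pow(Add(Add(-8, Pow(9, 2)), 44), 2) = Pow(Add(Add(-8, 81), 44), 2) = Pow(Add(73, 44), 2) = Pow(117, 2) = 13689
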